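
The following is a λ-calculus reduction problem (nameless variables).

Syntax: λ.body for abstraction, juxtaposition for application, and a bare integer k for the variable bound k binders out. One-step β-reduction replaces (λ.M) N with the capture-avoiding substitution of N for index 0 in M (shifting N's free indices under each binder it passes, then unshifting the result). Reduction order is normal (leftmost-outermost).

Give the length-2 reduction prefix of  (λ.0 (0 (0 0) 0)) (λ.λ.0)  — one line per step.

Answer: after 2 steps: λ.0

Working:
  start: (λ.0 (0 (0 0) 0)) (λ.λ.0)
  [1] (λ.λ.0) ((λ.λ.0) ((λ.λ.0) (λ.λ.0)) (λ.λ.0))
  [2] λ.0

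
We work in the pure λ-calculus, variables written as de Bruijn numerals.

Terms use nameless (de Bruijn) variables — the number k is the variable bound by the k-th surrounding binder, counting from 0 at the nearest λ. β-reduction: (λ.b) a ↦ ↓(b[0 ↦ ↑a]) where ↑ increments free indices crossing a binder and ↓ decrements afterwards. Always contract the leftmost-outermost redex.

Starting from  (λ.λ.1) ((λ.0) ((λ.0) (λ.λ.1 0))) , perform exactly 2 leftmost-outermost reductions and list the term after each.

Answer: after 2 steps: λ.(λ.0) (λ.λ.1 0)

Reduction:
  start: (λ.λ.1) ((λ.0) ((λ.0) (λ.λ.1 0)))
  [1] λ.(λ.0) ((λ.0) (λ.λ.1 0))
  [2] λ.(λ.0) (λ.λ.1 0)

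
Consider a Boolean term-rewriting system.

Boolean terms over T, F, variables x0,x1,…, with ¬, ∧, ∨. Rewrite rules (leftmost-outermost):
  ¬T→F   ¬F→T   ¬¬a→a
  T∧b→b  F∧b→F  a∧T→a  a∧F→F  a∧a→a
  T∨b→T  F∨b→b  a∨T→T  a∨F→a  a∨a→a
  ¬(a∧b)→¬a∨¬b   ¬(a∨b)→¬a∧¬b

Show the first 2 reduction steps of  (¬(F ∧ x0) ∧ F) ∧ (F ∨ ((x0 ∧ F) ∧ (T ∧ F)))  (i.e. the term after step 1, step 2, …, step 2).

Answer: after 2 steps: F

Working:
  start: (¬(F ∧ x0) ∧ F) ∧ (F ∨ ((x0 ∧ F) ∧ (T ∧ F)))
  →1  F ∧ (F ∨ ((x0 ∧ F) ∧ (T ∧ F)))
  →2  F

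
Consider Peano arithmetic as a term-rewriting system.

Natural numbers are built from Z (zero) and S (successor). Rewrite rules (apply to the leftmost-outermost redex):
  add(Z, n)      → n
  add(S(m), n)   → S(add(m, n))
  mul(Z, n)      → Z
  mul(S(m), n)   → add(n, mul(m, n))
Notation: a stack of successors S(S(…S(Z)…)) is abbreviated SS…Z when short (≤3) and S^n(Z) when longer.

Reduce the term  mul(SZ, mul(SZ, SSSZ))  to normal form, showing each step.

Answer: normal form = SSSZ  (in 12 steps)

Derivation:
  start: mul(SZ, mul(SZ, SSSZ))
  [1] add(mul(SZ, SSSZ), mul(Z, mul(SZ, SSSZ)))
  [2] add(add(SSSZ, mul(Z, SSSZ)), mul(Z, mul(SZ, SSSZ)))
  [3] add(S(add(SSZ, mul(Z, SSSZ))), mul(Z, mul(SZ, SSSZ)))
  [4] S(add(add(SSZ, mul(Z, SSSZ)), mul(Z, mul(SZ, SSSZ))))
  [5] S(add(S(add(SZ, mul(Z, SSSZ))), mul(Z, mul(SZ, SSSZ))))
  [6] S(S(add(add(SZ, mul(Z, SSSZ)), mul(Z, mul(SZ, SSSZ)))))
  [7] S(S(add(S(add(Z, mul(Z, SSSZ))), mul(Z, mul(SZ, SSSZ)))))
  [8] S(S(S(add(add(Z, mul(Z, SSSZ)), mul(Z, mul(SZ, SSSZ))))))
  [9] S(S(S(add(mul(Z, SSSZ), mul(Z, mul(SZ, SSSZ))))))
  [10] S(S(S(add(Z, mul(Z, mul(SZ, SSSZ))))))
  [11] S(S(S(mul(Z, mul(SZ, SSSZ)))))
  [12] SSSZ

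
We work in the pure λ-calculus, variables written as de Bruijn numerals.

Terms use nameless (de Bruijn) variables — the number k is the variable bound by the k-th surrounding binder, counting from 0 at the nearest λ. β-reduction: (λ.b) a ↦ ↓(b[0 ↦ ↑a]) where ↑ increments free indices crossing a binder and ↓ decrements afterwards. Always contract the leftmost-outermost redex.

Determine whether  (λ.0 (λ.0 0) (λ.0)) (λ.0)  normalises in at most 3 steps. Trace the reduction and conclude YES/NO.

Answer: NO — after 3 steps the term is (λ.0) (λ.0), not yet normal

Derivation:
  start: (λ.0 (λ.0 0) (λ.0)) (λ.0)
  →1  (λ.0) (λ.0 0) (λ.0)
  →2  (λ.0 0) (λ.0)
  →3  (λ.0) (λ.0)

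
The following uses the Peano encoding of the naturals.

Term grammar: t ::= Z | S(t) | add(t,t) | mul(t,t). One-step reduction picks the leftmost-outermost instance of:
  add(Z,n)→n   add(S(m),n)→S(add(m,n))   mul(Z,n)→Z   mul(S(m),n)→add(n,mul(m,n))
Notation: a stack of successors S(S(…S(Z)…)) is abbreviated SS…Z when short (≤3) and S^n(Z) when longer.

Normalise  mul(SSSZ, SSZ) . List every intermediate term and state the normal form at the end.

  start: mul(SSSZ, SSZ)
  step 1: add(SSZ, mul(SSZ, SSZ))
  step 2: S(add(SZ, mul(SSZ, SSZ)))
  step 3: S(S(add(Z, mul(SSZ, SSZ))))
  step 4: S(S(mul(SSZ, SSZ)))
  step 5: S(S(add(SSZ, mul(SZ, SSZ))))
  step 6: S(S(S(add(SZ, mul(SZ, SSZ)))))
  step 7: S(S(S(S(add(Z, mul(SZ, SSZ))))))
  step 8: S(S(S(S(mul(SZ, SSZ)))))
  step 9: S(S(S(S(add(SSZ, mul(Z, SSZ))))))
  step 10: S(S(S(S(S(add(SZ, mul(Z, SSZ)))))))
  step 11: S(S(S(S(S(S(add(Z, mul(Z, SSZ))))))))
  step 12: S(S(S(S(S(S(mul(Z, SSZ)))))))
  step 13: S^6(Z)

Answer: normal form = S^6(Z)  (in 13 steps)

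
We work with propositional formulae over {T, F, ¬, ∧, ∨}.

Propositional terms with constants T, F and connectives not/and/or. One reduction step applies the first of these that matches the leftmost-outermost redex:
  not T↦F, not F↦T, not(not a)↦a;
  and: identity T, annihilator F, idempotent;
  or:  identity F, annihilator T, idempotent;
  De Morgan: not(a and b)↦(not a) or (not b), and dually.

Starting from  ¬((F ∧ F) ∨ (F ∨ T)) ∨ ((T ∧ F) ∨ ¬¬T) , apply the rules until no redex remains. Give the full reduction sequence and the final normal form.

Answer: normal form = T  (in 13 steps)

Working:
  start: ¬((F ∧ F) ∨ (F ∨ T)) ∨ ((T ∧ F) ∨ ¬¬T)
  →1  (¬(F ∧ F) ∧ ¬(F ∨ T)) ∨ ((T ∧ F) ∨ ¬¬T)
  →2  ((¬F ∨ ¬F) ∧ ¬(F ∨ T)) ∨ ((T ∧ F) ∨ ¬¬T)
  →3  (¬F ∧ ¬(F ∨ T)) ∨ ((T ∧ F) ∨ ¬¬T)
  →4  (T ∧ ¬(F ∨ T)) ∨ ((T ∧ F) ∨ ¬¬T)
  →5  ¬(F ∨ T) ∨ ((T ∧ F) ∨ ¬¬T)
  →6  (¬F ∧ ¬T) ∨ ((T ∧ F) ∨ ¬¬T)
  →7  (T ∧ ¬T) ∨ ((T ∧ F) ∨ ¬¬T)
  →8  ¬T ∨ ((T ∧ F) ∨ ¬¬T)
  →9  F ∨ ((T ∧ F) ∨ ¬¬T)
  →10  (T ∧ F) ∨ ¬¬T
  →11  F ∨ ¬¬T
  →12  ¬¬T
  →13  T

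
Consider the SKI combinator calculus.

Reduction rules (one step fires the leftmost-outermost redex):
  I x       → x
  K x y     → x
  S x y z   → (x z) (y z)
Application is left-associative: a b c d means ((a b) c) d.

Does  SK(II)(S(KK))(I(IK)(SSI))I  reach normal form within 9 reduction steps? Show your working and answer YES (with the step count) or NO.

Answer: YES — reaches normal form K(SSI) in 7 ≤ 9 steps

Working:
  start: SK(II)(S(KK))(I(IK)(SSI))I
  →1  K(S(KK))(II(S(KK)))(I(IK)(SSI))I
  →2  S(KK)(I(IK)(SSI))I
  →3  KKI(I(IK)(SSI)I)
  →4  K(I(IK)(SSI)I)
  →5  K(IK(SSI)I)
  →6  K(K(SSI)I)
  →7  K(SSI)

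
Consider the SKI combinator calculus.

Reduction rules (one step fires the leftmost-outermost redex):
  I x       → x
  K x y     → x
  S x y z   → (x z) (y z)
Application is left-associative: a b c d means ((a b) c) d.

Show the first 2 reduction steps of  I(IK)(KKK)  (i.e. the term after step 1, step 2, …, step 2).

  start: I(IK)(KKK)
  [1] IK(KKK)
  [2] K(KKK)

Answer: after 2 steps: K(KKK)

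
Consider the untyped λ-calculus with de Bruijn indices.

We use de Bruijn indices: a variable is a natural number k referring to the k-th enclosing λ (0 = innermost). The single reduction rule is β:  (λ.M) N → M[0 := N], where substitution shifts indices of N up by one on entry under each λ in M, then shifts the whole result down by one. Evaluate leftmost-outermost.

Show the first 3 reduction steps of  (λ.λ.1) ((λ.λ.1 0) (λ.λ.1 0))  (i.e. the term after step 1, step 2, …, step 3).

  start: (λ.λ.1) ((λ.λ.1 0) (λ.λ.1 0))
  [1] λ.(λ.λ.1 0) (λ.λ.1 0)
  [2] λ.λ.(λ.λ.1 0) 0
  [3] λ.λ.λ.1 0

Answer: after 3 steps: λ.λ.λ.1 0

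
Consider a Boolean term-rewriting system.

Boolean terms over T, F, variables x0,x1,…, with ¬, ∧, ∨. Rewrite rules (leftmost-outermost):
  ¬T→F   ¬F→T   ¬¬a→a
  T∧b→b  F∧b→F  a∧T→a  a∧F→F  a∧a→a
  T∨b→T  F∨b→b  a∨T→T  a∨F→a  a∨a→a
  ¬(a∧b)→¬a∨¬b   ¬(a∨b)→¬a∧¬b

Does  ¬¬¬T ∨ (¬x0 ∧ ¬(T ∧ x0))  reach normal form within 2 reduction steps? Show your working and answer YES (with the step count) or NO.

  start: ¬¬¬T ∨ (¬x0 ∧ ¬(T ∧ x0))
  [1] ¬T ∨ (¬x0 ∧ ¬(T ∧ x0))
  [2] F ∨ (¬x0 ∧ ¬(T ∧ x0))

Answer: NO — after 2 steps the term is F ∨ (¬x0 ∧ ¬(T ∧ x0)), not yet normal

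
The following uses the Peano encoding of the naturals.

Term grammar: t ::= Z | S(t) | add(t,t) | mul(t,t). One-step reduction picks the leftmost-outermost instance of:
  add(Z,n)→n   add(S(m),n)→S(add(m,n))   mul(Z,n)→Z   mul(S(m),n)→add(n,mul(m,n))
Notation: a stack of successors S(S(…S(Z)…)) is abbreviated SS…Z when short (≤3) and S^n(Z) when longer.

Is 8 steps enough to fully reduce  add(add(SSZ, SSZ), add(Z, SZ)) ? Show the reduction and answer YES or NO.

Answer: NO — after 8 steps the term is S(S(S(S(add(Z, SZ))))), not yet normal

Reduction:
  start: add(add(SSZ, SSZ), add(Z, SZ))
  →1  add(S(add(SZ, SSZ)), add(Z, SZ))
  →2  S(add(add(SZ, SSZ), add(Z, SZ)))
  →3  S(add(S(add(Z, SSZ)), add(Z, SZ)))
  →4  S(S(add(add(Z, SSZ), add(Z, SZ))))
  →5  S(S(add(SSZ, add(Z, SZ))))
  →6  S(S(S(add(SZ, add(Z, SZ)))))
  →7  S(S(S(S(add(Z, add(Z, SZ))))))
  →8  S(S(S(S(add(Z, SZ)))))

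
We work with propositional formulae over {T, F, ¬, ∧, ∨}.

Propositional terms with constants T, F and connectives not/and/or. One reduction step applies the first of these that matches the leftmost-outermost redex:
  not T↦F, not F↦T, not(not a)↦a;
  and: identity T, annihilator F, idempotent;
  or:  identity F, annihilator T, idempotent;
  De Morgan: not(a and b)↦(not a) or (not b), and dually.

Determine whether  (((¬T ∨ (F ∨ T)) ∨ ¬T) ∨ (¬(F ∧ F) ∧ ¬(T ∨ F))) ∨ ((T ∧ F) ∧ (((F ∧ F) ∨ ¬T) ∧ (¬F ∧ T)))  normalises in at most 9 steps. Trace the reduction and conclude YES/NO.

  start: (((¬T ∨ (F ∨ T)) ∨ ¬T) ∨ (¬(F ∧ F) ∧ ¬(T ∨ F))) ∨ ((T ∧ F) ∧ (((F ∧ F) ∨ ¬T) ∧ (¬F ∧ T)))
  [1] (((F ∨ (F ∨ T)) ∨ ¬T) ∨ (¬(F ∧ F) ∧ ¬(T ∨ F))) ∨ ((T ∧ F) ∧ (((F ∧ F) ∨ ¬T) ∧ (¬F ∧ T)))
  [2] (((F ∨ T) ∨ ¬T) ∨ (¬(F ∧ F) ∧ ¬(T ∨ F))) ∨ ((T ∧ F) ∧ (((F ∧ F) ∨ ¬T) ∧ (¬F ∧ T)))
  [3] ((T ∨ ¬T) ∨ (¬(F ∧ F) ∧ ¬(T ∨ F))) ∨ ((T ∧ F) ∧ (((F ∧ F) ∨ ¬T) ∧ (¬F ∧ T)))
  [4] (T ∨ (¬(F ∧ F) ∧ ¬(T ∨ F))) ∨ ((T ∧ F) ∧ (((F ∧ F) ∨ ¬T) ∧ (¬F ∧ T)))
  [5] T ∨ ((T ∧ F) ∧ (((F ∧ F) ∨ ¬T) ∧ (¬F ∧ T)))
  [6] T

Answer: YES — reaches normal form T in 6 ≤ 9 steps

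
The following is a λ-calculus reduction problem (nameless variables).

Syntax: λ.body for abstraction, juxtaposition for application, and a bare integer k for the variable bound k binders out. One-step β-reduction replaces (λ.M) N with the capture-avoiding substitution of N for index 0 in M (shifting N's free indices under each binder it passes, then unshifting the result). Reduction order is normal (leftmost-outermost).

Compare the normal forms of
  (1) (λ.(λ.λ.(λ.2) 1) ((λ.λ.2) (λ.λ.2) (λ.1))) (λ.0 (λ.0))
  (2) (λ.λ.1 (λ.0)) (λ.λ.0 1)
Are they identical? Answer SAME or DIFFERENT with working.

Answer: SAME — A ⇓ λ.λ.0 (λ.0), B ⇓ λ.λ.0 (λ.0)

Reduction:
Term A:
  start: (λ.(λ.λ.(λ.2) 1) ((λ.λ.2) (λ.λ.2) (λ.1))) (λ.0 (λ.0))
  [1] (λ.λ.(λ.2) 1) ((λ.λ.λ.0 (λ.0)) (λ.λ.λ.0 (λ.0)) (λ.λ.0 (λ.0)))
  [2] λ.(λ.(λ.λ.λ.0 (λ.0)) (λ.λ.λ.0 (λ.0)) (λ.λ.0 (λ.0))) ((λ.λ.λ.0 (λ.0)) (λ.λ.λ.0 (λ.0)) (λ.λ.0 (λ.0)))
  [3] λ.(λ.λ.λ.0 (λ.0)) (λ.λ.λ.0 (λ.0)) (λ.λ.0 (λ.0))
  [4] λ.(λ.λ.0 (λ.0)) (λ.λ.0 (λ.0))
  [5] λ.λ.0 (λ.0)

Term B:
  start: (λ.λ.1 (λ.0)) (λ.λ.0 1)
  [1] λ.(λ.λ.0 1) (λ.0)
  [2] λ.λ.0 (λ.0)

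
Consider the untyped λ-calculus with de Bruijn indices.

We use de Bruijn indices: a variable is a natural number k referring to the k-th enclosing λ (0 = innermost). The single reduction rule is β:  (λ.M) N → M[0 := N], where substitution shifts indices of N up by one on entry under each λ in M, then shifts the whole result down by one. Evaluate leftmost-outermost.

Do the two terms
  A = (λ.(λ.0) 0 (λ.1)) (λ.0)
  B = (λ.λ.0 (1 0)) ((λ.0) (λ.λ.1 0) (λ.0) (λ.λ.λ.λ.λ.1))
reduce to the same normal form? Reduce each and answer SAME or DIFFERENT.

Answer: DIFFERENT — A ⇓ λ.λ.0, B ⇓ λ.0 (λ.λ.λ.λ.1)

Working:
Term A:
  start: (λ.(λ.0) 0 (λ.1)) (λ.0)
  →1  (λ.0) (λ.0) (λ.λ.0)
  →2  (λ.0) (λ.λ.0)
  →3  λ.λ.0

Term B:
  start: (λ.λ.0 (1 0)) ((λ.0) (λ.λ.1 0) (λ.0) (λ.λ.λ.λ.λ.1))
  →1  λ.0 ((λ.0) (λ.λ.1 0) (λ.0) (λ.λ.λ.λ.λ.1) 0)
  →2  λ.0 ((λ.λ.1 0) (λ.0) (λ.λ.λ.λ.λ.1) 0)
  →3  λ.0 ((λ.(λ.0) 0) (λ.λ.λ.λ.λ.1) 0)
  →4  λ.0 ((λ.0) (λ.λ.λ.λ.λ.1) 0)
  →5  λ.0 ((λ.λ.λ.λ.λ.1) 0)
  →6  λ.0 (λ.λ.λ.λ.1)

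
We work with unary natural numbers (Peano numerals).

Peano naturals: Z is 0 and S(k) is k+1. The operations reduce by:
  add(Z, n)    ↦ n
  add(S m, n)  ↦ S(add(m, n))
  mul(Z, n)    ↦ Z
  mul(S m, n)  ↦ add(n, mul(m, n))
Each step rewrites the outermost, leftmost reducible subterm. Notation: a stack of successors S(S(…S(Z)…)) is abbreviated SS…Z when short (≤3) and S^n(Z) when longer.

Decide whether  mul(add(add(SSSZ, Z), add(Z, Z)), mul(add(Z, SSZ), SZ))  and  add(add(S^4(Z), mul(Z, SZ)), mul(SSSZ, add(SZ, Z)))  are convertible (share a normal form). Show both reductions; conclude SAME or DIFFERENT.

Answer: DIFFERENT — A ⇓ S^6(Z), B ⇓ S^7(Z)

Derivation:
Term A:
  start: mul(add(add(SSSZ, Z), add(Z, Z)), mul(add(Z, SSZ), SZ))
  step 1: mul(add(S(add(SSZ, Z)), add(Z, Z)), mul(add(Z, SSZ), SZ))
  step 2: mul(S(add(add(SSZ, Z), add(Z, Z))), mul(add(Z, SSZ), SZ))
  step 3: add(mul(add(Z, SSZ), SZ), mul(add(add(SSZ, Z), add(Z, Z)), mul(add(Z, SSZ), SZ)))
  step 4: add(mul(SSZ, SZ), mul(add(add(SSZ, Z), add(Z, Z)), mul(add(Z, SSZ), SZ)))
  step 5: add(add(SZ, mul(SZ, SZ)), mul(add(add(SSZ, Z), add(Z, Z)), mul(add(Z, SSZ), SZ)))
  step 6: add(S(add(Z, mul(SZ, SZ))), mul(add(add(SSZ, Z), add(Z, Z)), mul(add(Z, SSZ), SZ)))
  step 7: S(add(add(Z, mul(SZ, SZ)), mul(add(add(SSZ, Z), add(Z, Z)), mul(add(Z, SSZ), SZ))))
  step 8: S(add(mul(SZ, SZ), mul(add(add(SSZ, Z), add(Z, Z)), mul(add(Z, SSZ), SZ))))
  step 9: S(add(add(SZ, mul(Z, SZ)), mul(add(add(SSZ, Z), add(Z, Z)), mul(add(Z, SSZ), SZ))))
  step 10: S(add(S(add(Z, mul(Z, SZ))), mul(add(add(SSZ, Z), add(Z, Z)), mul(add(Z, SSZ), SZ))))
  step 11: S(S(add(add(Z, mul(Z, SZ)), mul(add(add(SSZ, Z), add(Z, Z)), mul(add(Z, SSZ), SZ)))))
  step 12: S(S(add(mul(Z, SZ), mul(add(add(SSZ, Z), add(Z, Z)), mul(add(Z, SSZ), SZ)))))
  step 13: S(S(add(Z, mul(add(add(SSZ, Z), add(Z, Z)), mul(add(Z, SSZ), SZ)))))
  step 14: S(S(mul(add(add(SSZ, Z), add(Z, Z)), mul(add(Z, SSZ), SZ))))
  step 15: S(S(mul(add(S(add(SZ, Z)), add(Z, Z)), mul(add(Z, SSZ), SZ))))
  step 16: S(S(mul(S(add(add(SZ, Z), add(Z, Z))), mul(add(Z, SSZ), SZ))))
  step 17: S(S(add(mul(add(Z, SSZ), SZ), mul(add(add(SZ, Z), add(Z, Z)), mul(add(Z, SSZ), SZ)))))
  step 18: S(S(add(mul(SSZ, SZ), mul(add(add(SZ, Z), add(Z, Z)), mul(add(Z, SSZ), SZ)))))
  step 19: S(S(add(add(SZ, mul(SZ, SZ)), mul(add(add(SZ, Z), add(Z, Z)), mul(add(Z, SSZ), SZ)))))
  step 20: S(S(add(S(add(Z, mul(SZ, SZ))), mul(add(add(SZ, Z), add(Z, Z)), mul(add(Z, SSZ), SZ)))))
  step 21: S(S(S(add(add(Z, mul(SZ, SZ)), mul(add(add(SZ, Z), add(Z, Z)), mul(add(Z, SSZ), SZ))))))
  step 22: S(S(S(add(mul(SZ, SZ), mul(add(add(SZ, Z), add(Z, Z)), mul(add(Z, SSZ), SZ))))))
  step 23: S(S(S(add(add(SZ, mul(Z, SZ)), mul(add(add(SZ, Z), add(Z, Z)), mul(add(Z, SSZ), SZ))))))
  step 24: S(S(S(add(S(add(Z, mul(Z, SZ))), mul(add(add(SZ, Z), add(Z, Z)), mul(add(Z, SSZ), SZ))))))
  step 25: S(S(S(S(add(add(Z, mul(Z, SZ)), mul(add(add(SZ, Z), add(Z, Z)), mul(add(Z, SSZ), SZ)))))))
  step 26: S(S(S(S(add(mul(Z, SZ), mul(add(add(SZ, Z), add(Z, Z)), mul(add(Z, SSZ), SZ)))))))
  step 27: S(S(S(S(add(Z, mul(add(add(SZ, Z), add(Z, Z)), mul(add(Z, SSZ), SZ)))))))
  step 28: S(S(S(S(mul(add(add(SZ, Z), add(Z, Z)), mul(add(Z, SSZ), SZ))))))
  step 29: S(S(S(S(mul(add(S(add(Z, Z)), add(Z, Z)), mul(add(Z, SSZ), SZ))))))
  step 30: S(S(S(S(mul(S(add(add(Z, Z), add(Z, Z))), mul(add(Z, SSZ), SZ))))))
  step 31: S(S(S(S(add(mul(add(Z, SSZ), SZ), mul(add(add(Z, Z), add(Z, Z)), mul(add(Z, SSZ), SZ)))))))
  step 32: S(S(S(S(add(mul(SSZ, SZ), mul(add(add(Z, Z), add(Z, Z)), mul(add(Z, SSZ), SZ)))))))
  step 33: S(S(S(S(add(add(SZ, mul(SZ, SZ)), mul(add(add(Z, Z), add(Z, Z)), mul(add(Z, SSZ), SZ)))))))
  step 34: S(S(S(S(add(S(add(Z, mul(SZ, SZ))), mul(add(add(Z, Z), add(Z, Z)), mul(add(Z, SSZ), SZ)))))))
  step 35: S(S(S(S(S(add(add(Z, mul(SZ, SZ)), mul(add(add(Z, Z), add(Z, Z)), mul(add(Z, SSZ), SZ))))))))
  step 36: S(S(S(S(S(add(mul(SZ, SZ), mul(add(add(Z, Z), add(Z, Z)), mul(add(Z, SSZ), SZ))))))))
  step 37: S(S(S(S(S(add(add(SZ, mul(Z, SZ)), mul(add(add(Z, Z), add(Z, Z)), mul(add(Z, SSZ), SZ))))))))
  step 38: S(S(S(S(S(add(S(add(Z, mul(Z, SZ))), mul(add(add(Z, Z), add(Z, Z)), mul(add(Z, SSZ), SZ))))))))
  step 39: S(S(S(S(S(S(add(add(Z, mul(Z, SZ)), mul(add(add(Z, Z), add(Z, Z)), mul(add(Z, SSZ), SZ)))))))))
  step 40: S(S(S(S(S(S(add(mul(Z, SZ), mul(add(add(Z, Z), add(Z, Z)), mul(add(Z, SSZ), SZ)))))))))
  step 41: S(S(S(S(S(S(add(Z, mul(add(add(Z, Z), add(Z, Z)), mul(add(Z, SSZ), SZ)))))))))
  step 42: S(S(S(S(S(S(mul(add(add(Z, Z), add(Z, Z)), mul(add(Z, SSZ), SZ))))))))
  step 43: S(S(S(S(S(S(mul(add(Z, add(Z, Z)), mul(add(Z, SSZ), SZ))))))))
  step 44: S(S(S(S(S(S(mul(add(Z, Z), mul(add(Z, SSZ), SZ))))))))
  step 45: S(S(S(S(S(S(mul(Z, mul(add(Z, SSZ), SZ))))))))
  step 46: S^6(Z)

Term B:
  start: add(add(S^4(Z), mul(Z, SZ)), mul(SSSZ, add(SZ, Z)))
  step 1: add(S(add(SSSZ, mul(Z, SZ))), mul(SSSZ, add(SZ, Z)))
  step 2: S(add(add(SSSZ, mul(Z, SZ)), mul(SSSZ, add(SZ, Z))))
  step 3: S(add(S(add(SSZ, mul(Z, SZ))), mul(SSSZ, add(SZ, Z))))
  step 4: S(S(add(add(SSZ, mul(Z, SZ)), mul(SSSZ, add(SZ, Z)))))
  step 5: S(S(add(S(add(SZ, mul(Z, SZ))), mul(SSSZ, add(SZ, Z)))))
  step 6: S(S(S(add(add(SZ, mul(Z, SZ)), mul(SSSZ, add(SZ, Z))))))
  step 7: S(S(S(add(S(add(Z, mul(Z, SZ))), mul(SSSZ, add(SZ, Z))))))
  step 8: S(S(S(S(add(add(Z, mul(Z, SZ)), mul(SSSZ, add(SZ, Z)))))))
  step 9: S(S(S(S(add(mul(Z, SZ), mul(SSSZ, add(SZ, Z)))))))
  step 10: S(S(S(S(add(Z, mul(SSSZ, add(SZ, Z)))))))
  step 11: S(S(S(S(mul(SSSZ, add(SZ, Z))))))
  step 12: S(S(S(S(add(add(SZ, Z), mul(SSZ, add(SZ, Z)))))))
  step 13: S(S(S(S(add(S(add(Z, Z)), mul(SSZ, add(SZ, Z)))))))
  step 14: S(S(S(S(S(add(add(Z, Z), mul(SSZ, add(SZ, Z))))))))
  step 15: S(S(S(S(S(add(Z, mul(SSZ, add(SZ, Z))))))))
  step 16: S(S(S(S(S(mul(SSZ, add(SZ, Z)))))))
  step 17: S(S(S(S(S(add(add(SZ, Z), mul(SZ, add(SZ, Z))))))))
  step 18: S(S(S(S(S(add(S(add(Z, Z)), mul(SZ, add(SZ, Z))))))))
  step 19: S(S(S(S(S(S(add(add(Z, Z), mul(SZ, add(SZ, Z)))))))))
  step 20: S(S(S(S(S(S(add(Z, mul(SZ, add(SZ, Z)))))))))
  step 21: S(S(S(S(S(S(mul(SZ, add(SZ, Z))))))))
  step 22: S(S(S(S(S(S(add(add(SZ, Z), mul(Z, add(SZ, Z)))))))))
  step 23: S(S(S(S(S(S(add(S(add(Z, Z)), mul(Z, add(SZ, Z)))))))))
  step 24: S(S(S(S(S(S(S(add(add(Z, Z), mul(Z, add(SZ, Z))))))))))
  step 25: S(S(S(S(S(S(S(add(Z, mul(Z, add(SZ, Z))))))))))
  step 26: S(S(S(S(S(S(S(mul(Z, add(SZ, Z)))))))))
  step 27: S^7(Z)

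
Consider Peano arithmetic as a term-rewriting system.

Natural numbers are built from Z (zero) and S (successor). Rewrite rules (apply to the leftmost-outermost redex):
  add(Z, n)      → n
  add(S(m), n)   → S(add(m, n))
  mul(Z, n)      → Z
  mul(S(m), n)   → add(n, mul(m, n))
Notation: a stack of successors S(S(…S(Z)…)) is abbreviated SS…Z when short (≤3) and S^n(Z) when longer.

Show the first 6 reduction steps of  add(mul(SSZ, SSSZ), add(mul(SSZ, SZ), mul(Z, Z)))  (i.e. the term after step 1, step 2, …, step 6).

Answer: after 6 steps: S(S(add(S(add(Z, mul(SZ, SSSZ))), add(mul(SSZ, SZ), mul(Z, Z)))))

Working:
  start: add(mul(SSZ, SSSZ), add(mul(SSZ, SZ), mul(Z, Z)))
  →1  add(add(SSSZ, mul(SZ, SSSZ)), add(mul(SSZ, SZ), mul(Z, Z)))
  →2  add(S(add(SSZ, mul(SZ, SSSZ))), add(mul(SSZ, SZ), mul(Z, Z)))
  →3  S(add(add(SSZ, mul(SZ, SSSZ)), add(mul(SSZ, SZ), mul(Z, Z))))
  →4  S(add(S(add(SZ, mul(SZ, SSSZ))), add(mul(SSZ, SZ), mul(Z, Z))))
  →5  S(S(add(add(SZ, mul(SZ, SSSZ)), add(mul(SSZ, SZ), mul(Z, Z)))))
  →6  S(S(add(S(add(Z, mul(SZ, SSSZ))), add(mul(SSZ, SZ), mul(Z, Z)))))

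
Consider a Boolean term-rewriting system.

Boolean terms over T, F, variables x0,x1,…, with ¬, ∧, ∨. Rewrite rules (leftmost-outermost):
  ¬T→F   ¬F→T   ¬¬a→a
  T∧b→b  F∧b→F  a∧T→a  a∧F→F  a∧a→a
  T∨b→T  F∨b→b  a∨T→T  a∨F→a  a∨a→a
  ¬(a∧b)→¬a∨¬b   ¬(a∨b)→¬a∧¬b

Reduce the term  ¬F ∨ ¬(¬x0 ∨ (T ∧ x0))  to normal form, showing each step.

Answer: normal form = T  (in 2 steps)

Working:
  start: ¬F ∨ ¬(¬x0 ∨ (T ∧ x0))
  [1] T ∨ ¬(¬x0 ∨ (T ∧ x0))
  [2] T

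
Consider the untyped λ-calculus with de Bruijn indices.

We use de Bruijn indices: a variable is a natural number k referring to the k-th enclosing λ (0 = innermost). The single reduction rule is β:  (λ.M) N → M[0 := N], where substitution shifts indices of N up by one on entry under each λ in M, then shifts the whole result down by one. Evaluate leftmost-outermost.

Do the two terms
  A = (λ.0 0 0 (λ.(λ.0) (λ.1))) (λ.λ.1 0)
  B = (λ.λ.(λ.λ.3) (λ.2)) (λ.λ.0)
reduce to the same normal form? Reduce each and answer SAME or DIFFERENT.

Term A:
  start: (λ.0 0 0 (λ.(λ.0) (λ.1))) (λ.λ.1 0)
  →1  (λ.λ.1 0) (λ.λ.1 0) (λ.λ.1 0) (λ.(λ.0) (λ.1))
  →2  (λ.(λ.λ.1 0) 0) (λ.λ.1 0) (λ.(λ.0) (λ.1))
  →3  (λ.λ.1 0) (λ.λ.1 0) (λ.(λ.0) (λ.1))
  →4  (λ.(λ.λ.1 0) 0) (λ.(λ.0) (λ.1))
  →5  (λ.λ.1 0) (λ.(λ.0) (λ.1))
  →6  λ.(λ.(λ.0) (λ.1)) 0
  →7  λ.(λ.0) (λ.1)
  →8  λ.λ.1

Term B:
  start: (λ.λ.(λ.λ.3) (λ.2)) (λ.λ.0)
  →1  λ.(λ.λ.λ.λ.0) (λ.λ.λ.0)
  →2  λ.λ.λ.λ.0

Answer: DIFFERENT — A ⇓ λ.λ.1, B ⇓ λ.λ.λ.λ.0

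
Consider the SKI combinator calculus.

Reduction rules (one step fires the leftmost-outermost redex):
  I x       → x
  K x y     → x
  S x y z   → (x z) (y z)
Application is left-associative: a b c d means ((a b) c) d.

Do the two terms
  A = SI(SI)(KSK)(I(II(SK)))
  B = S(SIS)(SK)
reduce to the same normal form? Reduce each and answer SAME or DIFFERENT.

Answer: SAME — A ⇓ S(SIS)(SK), B ⇓ S(SIS)(SK)

Working:
Term A:
  start: SI(SI)(KSK)(I(II(SK)))
  →1  I(KSK)(SI(KSK))(I(II(SK)))
  →2  KSK(SI(KSK))(I(II(SK)))
  →3  S(SI(KSK))(I(II(SK)))
  →4  S(SIS)(I(II(SK)))
  →5  S(SIS)(II(SK))
  →6  S(SIS)(I(SK))
  →7  S(SIS)(SK)

Term B:
  start: S(SIS)(SK)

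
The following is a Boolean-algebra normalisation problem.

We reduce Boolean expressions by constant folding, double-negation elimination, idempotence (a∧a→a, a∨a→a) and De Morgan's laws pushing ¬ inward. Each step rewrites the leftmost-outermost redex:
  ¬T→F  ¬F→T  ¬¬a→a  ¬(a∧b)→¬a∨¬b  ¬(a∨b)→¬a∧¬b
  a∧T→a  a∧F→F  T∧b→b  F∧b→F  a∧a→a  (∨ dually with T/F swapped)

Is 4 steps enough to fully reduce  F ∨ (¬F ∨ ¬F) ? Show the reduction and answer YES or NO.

Answer: YES — reaches normal form T in 3 ≤ 4 steps

Derivation:
  start: F ∨ (¬F ∨ ¬F)
  step 1: ¬F ∨ ¬F
  step 2: ¬F
  step 3: T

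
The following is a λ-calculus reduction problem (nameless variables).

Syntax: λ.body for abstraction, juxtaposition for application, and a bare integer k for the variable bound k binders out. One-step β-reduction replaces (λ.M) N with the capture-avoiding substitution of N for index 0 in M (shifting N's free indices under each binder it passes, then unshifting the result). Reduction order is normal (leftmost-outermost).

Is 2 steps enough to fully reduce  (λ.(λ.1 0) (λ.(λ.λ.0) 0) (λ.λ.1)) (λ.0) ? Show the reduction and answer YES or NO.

Answer: NO — after 2 steps the term is (λ.0) (λ.(λ.λ.0) 0) (λ.λ.1), not yet normal

Working:
  start: (λ.(λ.1 0) (λ.(λ.λ.0) 0) (λ.λ.1)) (λ.0)
  step 1: (λ.(λ.0) 0) (λ.(λ.λ.0) 0) (λ.λ.1)
  step 2: (λ.0) (λ.(λ.λ.0) 0) (λ.λ.1)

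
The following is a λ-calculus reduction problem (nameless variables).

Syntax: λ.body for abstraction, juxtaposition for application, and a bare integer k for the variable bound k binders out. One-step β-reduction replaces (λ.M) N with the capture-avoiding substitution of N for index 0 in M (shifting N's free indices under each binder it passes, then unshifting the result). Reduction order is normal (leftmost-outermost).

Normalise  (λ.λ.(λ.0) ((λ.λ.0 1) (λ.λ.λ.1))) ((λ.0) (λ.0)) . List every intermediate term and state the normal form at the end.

  start: (λ.λ.(λ.0) ((λ.λ.0 1) (λ.λ.λ.1))) ((λ.0) (λ.0))
  [1] λ.(λ.0) ((λ.λ.0 1) (λ.λ.λ.1))
  [2] λ.(λ.λ.0 1) (λ.λ.λ.1)
  [3] λ.λ.0 (λ.λ.λ.1)

Answer: normal form = λ.λ.0 (λ.λ.λ.1)  (in 3 steps)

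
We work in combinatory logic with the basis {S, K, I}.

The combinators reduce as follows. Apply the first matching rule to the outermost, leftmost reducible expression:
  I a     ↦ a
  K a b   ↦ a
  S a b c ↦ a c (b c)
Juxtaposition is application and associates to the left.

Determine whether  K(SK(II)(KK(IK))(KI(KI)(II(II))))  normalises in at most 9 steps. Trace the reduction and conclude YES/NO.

  start: K(SK(II)(KK(IK))(KI(KI)(II(II))))
  →1  K(K(KK(IK))(II(KK(IK)))(KI(KI)(II(II))))
  →2  K(KK(IK)(KI(KI)(II(II))))
  →3  K(K(KI(KI)(II(II))))
  →4  K(K(I(II(II))))
  →5  K(K(II(II)))
  →6  K(K(I(II)))
  →7  K(K(II))
  →8  K(KI)

Answer: YES — reaches normal form K(KI) in 8 ≤ 9 steps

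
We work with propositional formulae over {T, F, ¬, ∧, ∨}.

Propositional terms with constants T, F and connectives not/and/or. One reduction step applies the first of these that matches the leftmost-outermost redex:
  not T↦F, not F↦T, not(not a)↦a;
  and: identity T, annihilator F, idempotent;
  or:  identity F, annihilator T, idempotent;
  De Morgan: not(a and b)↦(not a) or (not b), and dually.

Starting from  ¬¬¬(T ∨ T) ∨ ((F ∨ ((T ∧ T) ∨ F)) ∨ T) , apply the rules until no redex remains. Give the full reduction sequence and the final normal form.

  start: ¬¬¬(T ∨ T) ∨ ((F ∨ ((T ∧ T) ∨ F)) ∨ T)
  step 1: ¬(T ∨ T) ∨ ((F ∨ ((T ∧ T) ∨ F)) ∨ T)
  step 2: (¬T ∧ ¬T) ∨ ((F ∨ ((T ∧ T) ∨ F)) ∨ T)
  step 3: ¬T ∨ ((F ∨ ((T ∧ T) ∨ F)) ∨ T)
  step 4: F ∨ ((F ∨ ((T ∧ T) ∨ F)) ∨ T)
  step 5: (F ∨ ((T ∧ T) ∨ F)) ∨ T
  step 6: T

Answer: normal form = T  (in 6 steps)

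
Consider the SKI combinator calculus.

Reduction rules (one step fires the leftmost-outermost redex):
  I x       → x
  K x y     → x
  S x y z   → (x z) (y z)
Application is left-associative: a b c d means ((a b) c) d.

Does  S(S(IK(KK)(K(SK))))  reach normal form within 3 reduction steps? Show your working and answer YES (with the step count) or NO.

  start: S(S(IK(KK)(K(SK))))
  →1  S(S(K(KK)(K(SK))))
  →2  S(S(KK))

Answer: YES — reaches normal form S(S(KK)) in 2 ≤ 3 steps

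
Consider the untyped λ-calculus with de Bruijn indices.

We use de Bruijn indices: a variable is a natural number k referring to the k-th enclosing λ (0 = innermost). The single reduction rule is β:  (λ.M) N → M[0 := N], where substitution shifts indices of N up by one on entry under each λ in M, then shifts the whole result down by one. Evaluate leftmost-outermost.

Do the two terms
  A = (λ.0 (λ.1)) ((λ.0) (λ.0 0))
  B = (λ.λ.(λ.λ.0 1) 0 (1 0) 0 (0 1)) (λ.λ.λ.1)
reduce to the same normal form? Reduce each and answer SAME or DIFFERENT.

Term A:
  start: (λ.0 (λ.1)) ((λ.0) (λ.0 0))
  →1  (λ.0) (λ.0 0) (λ.(λ.0) (λ.0 0))
  →2  (λ.0 0) (λ.(λ.0) (λ.0 0))
  →3  (λ.(λ.0) (λ.0 0)) (λ.(λ.0) (λ.0 0))
  →4  (λ.0) (λ.0 0)
  →5  λ.0 0

Term B:
  start: (λ.λ.(λ.λ.0 1) 0 (1 0) 0 (0 1)) (λ.λ.λ.1)
  →1  λ.(λ.λ.0 1) 0 ((λ.λ.λ.1) 0) 0 (0 (λ.λ.λ.1))
  →2  λ.(λ.0 1) ((λ.λ.λ.1) 0) 0 (0 (λ.λ.λ.1))
  →3  λ.(λ.λ.λ.1) 0 0 0 (0 (λ.λ.λ.1))
  →4  λ.(λ.λ.1) 0 0 (0 (λ.λ.λ.1))
  →5  λ.(λ.1) 0 (0 (λ.λ.λ.1))
  →6  λ.0 (0 (λ.λ.λ.1))

Answer: DIFFERENT — A ⇓ λ.0 0, B ⇓ λ.0 (0 (λ.λ.λ.1))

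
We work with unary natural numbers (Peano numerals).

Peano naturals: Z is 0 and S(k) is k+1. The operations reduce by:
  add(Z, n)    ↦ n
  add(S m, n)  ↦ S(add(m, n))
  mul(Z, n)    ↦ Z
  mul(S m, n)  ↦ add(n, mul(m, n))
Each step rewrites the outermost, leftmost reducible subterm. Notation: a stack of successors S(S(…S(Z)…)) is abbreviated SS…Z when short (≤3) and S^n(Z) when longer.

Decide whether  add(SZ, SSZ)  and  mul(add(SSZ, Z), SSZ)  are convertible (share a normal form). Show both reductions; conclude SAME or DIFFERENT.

Answer: DIFFERENT — A ⇓ SSSZ, B ⇓ S^4(Z)

Working:
Term A:
  start: add(SZ, SSZ)
  →1  S(add(Z, SSZ))
  →2  SSSZ

Term B:
  start: mul(add(SSZ, Z), SSZ)
  →1  mul(S(add(SZ, Z)), SSZ)
  →2  add(SSZ, mul(add(SZ, Z), SSZ))
  →3  S(add(SZ, mul(add(SZ, Z), SSZ)))
  →4  S(S(add(Z, mul(add(SZ, Z), SSZ))))
  →5  S(S(mul(add(SZ, Z), SSZ)))
  →6  S(S(mul(S(add(Z, Z)), SSZ)))
  →7  S(S(add(SSZ, mul(add(Z, Z), SSZ))))
  →8  S(S(S(add(SZ, mul(add(Z, Z), SSZ)))))
  →9  S(S(S(S(add(Z, mul(add(Z, Z), SSZ))))))
  →10  S(S(S(S(mul(add(Z, Z), SSZ)))))
  →11  S(S(S(S(mul(Z, SSZ)))))
  →12  S^4(Z)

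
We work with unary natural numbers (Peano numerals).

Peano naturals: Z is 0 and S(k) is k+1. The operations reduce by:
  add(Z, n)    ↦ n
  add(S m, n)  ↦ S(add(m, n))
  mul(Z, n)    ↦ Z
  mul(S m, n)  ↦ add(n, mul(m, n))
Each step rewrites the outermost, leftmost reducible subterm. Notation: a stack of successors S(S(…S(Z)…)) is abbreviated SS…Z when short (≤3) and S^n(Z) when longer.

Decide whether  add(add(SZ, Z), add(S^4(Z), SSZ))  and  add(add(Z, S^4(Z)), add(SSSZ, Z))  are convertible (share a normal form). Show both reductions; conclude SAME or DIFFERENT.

Term A:
  start: add(add(SZ, Z), add(S^4(Z), SSZ))
  step 1: add(S(add(Z, Z)), add(S^4(Z), SSZ))
  step 2: S(add(add(Z, Z), add(S^4(Z), SSZ)))
  step 3: S(add(Z, add(S^4(Z), SSZ)))
  step 4: S(add(S^4(Z), SSZ))
  step 5: S(S(add(SSSZ, SSZ)))
  step 6: S(S(S(add(SSZ, SSZ))))
  step 7: S(S(S(S(add(SZ, SSZ)))))
  step 8: S(S(S(S(S(add(Z, SSZ))))))
  step 9: S^7(Z)

Term B:
  start: add(add(Z, S^4(Z)), add(SSSZ, Z))
  step 1: add(S^4(Z), add(SSSZ, Z))
  step 2: S(add(SSSZ, add(SSSZ, Z)))
  step 3: S(S(add(SSZ, add(SSSZ, Z))))
  step 4: S(S(S(add(SZ, add(SSSZ, Z)))))
  step 5: S(S(S(S(add(Z, add(SSSZ, Z))))))
  step 6: S(S(S(S(add(SSSZ, Z)))))
  step 7: S(S(S(S(S(add(SSZ, Z))))))
  step 8: S(S(S(S(S(S(add(SZ, Z)))))))
  step 9: S(S(S(S(S(S(S(add(Z, Z))))))))
  step 10: S^7(Z)

Answer: SAME — A ⇓ S^7(Z), B ⇓ S^7(Z)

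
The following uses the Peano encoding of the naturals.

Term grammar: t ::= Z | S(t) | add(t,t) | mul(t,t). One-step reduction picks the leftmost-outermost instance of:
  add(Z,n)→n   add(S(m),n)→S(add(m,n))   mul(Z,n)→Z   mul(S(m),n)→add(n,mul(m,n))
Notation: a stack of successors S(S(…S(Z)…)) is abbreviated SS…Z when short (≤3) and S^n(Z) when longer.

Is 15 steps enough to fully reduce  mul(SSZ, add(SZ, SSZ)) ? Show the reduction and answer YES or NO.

Answer: YES — reaches normal form S^6(Z) in 15 ≤ 15 steps

Derivation:
  start: mul(SSZ, add(SZ, SSZ))
  [1] add(add(SZ, SSZ), mul(SZ, add(SZ, SSZ)))
  [2] add(S(add(Z, SSZ)), mul(SZ, add(SZ, SSZ)))
  [3] S(add(add(Z, SSZ), mul(SZ, add(SZ, SSZ))))
  [4] S(add(SSZ, mul(SZ, add(SZ, SSZ))))
  [5] S(S(add(SZ, mul(SZ, add(SZ, SSZ)))))
  [6] S(S(S(add(Z, mul(SZ, add(SZ, SSZ))))))
  [7] S(S(S(mul(SZ, add(SZ, SSZ)))))
  [8] S(S(S(add(add(SZ, SSZ), mul(Z, add(SZ, SSZ))))))
  [9] S(S(S(add(S(add(Z, SSZ)), mul(Z, add(SZ, SSZ))))))
  [10] S(S(S(S(add(add(Z, SSZ), mul(Z, add(SZ, SSZ)))))))
  [11] S(S(S(S(add(SSZ, mul(Z, add(SZ, SSZ)))))))
  [12] S(S(S(S(S(add(SZ, mul(Z, add(SZ, SSZ))))))))
  [13] S(S(S(S(S(S(add(Z, mul(Z, add(SZ, SSZ)))))))))
  [14] S(S(S(S(S(S(mul(Z, add(SZ, SSZ))))))))
  [15] S^6(Z)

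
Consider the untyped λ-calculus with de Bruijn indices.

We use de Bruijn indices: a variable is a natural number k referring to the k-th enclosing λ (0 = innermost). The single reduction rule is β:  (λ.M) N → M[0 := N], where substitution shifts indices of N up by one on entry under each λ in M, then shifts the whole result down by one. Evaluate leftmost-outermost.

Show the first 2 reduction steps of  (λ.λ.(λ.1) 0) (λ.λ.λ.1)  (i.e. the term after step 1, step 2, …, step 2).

  start: (λ.λ.(λ.1) 0) (λ.λ.λ.1)
  →1  λ.(λ.1) 0
  →2  λ.0

Answer: after 2 steps: λ.0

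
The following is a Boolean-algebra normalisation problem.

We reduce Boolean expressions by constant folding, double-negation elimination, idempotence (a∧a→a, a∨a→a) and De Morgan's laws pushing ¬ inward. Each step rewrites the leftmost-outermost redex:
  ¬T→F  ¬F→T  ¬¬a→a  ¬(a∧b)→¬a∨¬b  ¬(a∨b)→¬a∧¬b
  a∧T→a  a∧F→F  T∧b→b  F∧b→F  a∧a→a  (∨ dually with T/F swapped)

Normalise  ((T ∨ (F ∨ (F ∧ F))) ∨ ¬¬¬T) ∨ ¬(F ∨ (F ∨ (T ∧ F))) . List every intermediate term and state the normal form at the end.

  start: ((T ∨ (F ∨ (F ∧ F))) ∨ ¬¬¬T) ∨ ¬(F ∨ (F ∨ (T ∧ F)))
  [1] (T ∨ ¬¬¬T) ∨ ¬(F ∨ (F ∨ (T ∧ F)))
  [2] T ∨ ¬(F ∨ (F ∨ (T ∧ F)))
  [3] T

Answer: normal form = T  (in 3 steps)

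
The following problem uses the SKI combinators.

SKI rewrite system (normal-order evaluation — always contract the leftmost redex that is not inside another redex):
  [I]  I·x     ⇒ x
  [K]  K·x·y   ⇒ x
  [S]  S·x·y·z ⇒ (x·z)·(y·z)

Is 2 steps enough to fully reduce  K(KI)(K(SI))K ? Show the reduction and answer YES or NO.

Answer: YES — reaches normal form I in 2 ≤ 2 steps

Derivation:
  start: K(KI)(K(SI))K
  [1] KIK
  [2] I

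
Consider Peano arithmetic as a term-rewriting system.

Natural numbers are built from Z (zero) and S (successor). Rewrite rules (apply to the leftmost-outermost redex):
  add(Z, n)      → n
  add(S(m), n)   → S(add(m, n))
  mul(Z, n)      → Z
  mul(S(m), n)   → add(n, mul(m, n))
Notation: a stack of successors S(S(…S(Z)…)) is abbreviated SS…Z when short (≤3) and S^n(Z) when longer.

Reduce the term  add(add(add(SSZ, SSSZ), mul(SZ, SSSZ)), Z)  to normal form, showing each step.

Answer: normal form = S^8(Z)  (in 24 steps)

Derivation:
  start: add(add(add(SSZ, SSSZ), mul(SZ, SSSZ)), Z)
  step 1: add(add(S(add(SZ, SSSZ)), mul(SZ, SSSZ)), Z)
  step 2: add(S(add(add(SZ, SSSZ), mul(SZ, SSSZ))), Z)
  step 3: S(add(add(add(SZ, SSSZ), mul(SZ, SSSZ)), Z))
  step 4: S(add(add(S(add(Z, SSSZ)), mul(SZ, SSSZ)), Z))
  step 5: S(add(S(add(add(Z, SSSZ), mul(SZ, SSSZ))), Z))
  step 6: S(S(add(add(add(Z, SSSZ), mul(SZ, SSSZ)), Z)))
  step 7: S(S(add(add(SSSZ, mul(SZ, SSSZ)), Z)))
  step 8: S(S(add(S(add(SSZ, mul(SZ, SSSZ))), Z)))
  step 9: S(S(S(add(add(SSZ, mul(SZ, SSSZ)), Z))))
  step 10: S(S(S(add(S(add(SZ, mul(SZ, SSSZ))), Z))))
  step 11: S(S(S(S(add(add(SZ, mul(SZ, SSSZ)), Z)))))
  step 12: S(S(S(S(add(S(add(Z, mul(SZ, SSSZ))), Z)))))
  step 13: S(S(S(S(S(add(add(Z, mul(SZ, SSSZ)), Z))))))
  step 14: S(S(S(S(S(add(mul(SZ, SSSZ), Z))))))
  step 15: S(S(S(S(S(add(add(SSSZ, mul(Z, SSSZ)), Z))))))
  step 16: S(S(S(S(S(add(S(add(SSZ, mul(Z, SSSZ))), Z))))))
  step 17: S(S(S(S(S(S(add(add(SSZ, mul(Z, SSSZ)), Z)))))))
  step 18: S(S(S(S(S(S(add(S(add(SZ, mul(Z, SSSZ))), Z)))))))
  step 19: S(S(S(S(S(S(S(add(add(SZ, mul(Z, SSSZ)), Z))))))))
  step 20: S(S(S(S(S(S(S(add(S(add(Z, mul(Z, SSSZ))), Z))))))))
  step 21: S(S(S(S(S(S(S(S(add(add(Z, mul(Z, SSSZ)), Z)))))))))
  step 22: S(S(S(S(S(S(S(S(add(mul(Z, SSSZ), Z)))))))))
  step 23: S(S(S(S(S(S(S(S(add(Z, Z)))))))))
  step 24: S^8(Z)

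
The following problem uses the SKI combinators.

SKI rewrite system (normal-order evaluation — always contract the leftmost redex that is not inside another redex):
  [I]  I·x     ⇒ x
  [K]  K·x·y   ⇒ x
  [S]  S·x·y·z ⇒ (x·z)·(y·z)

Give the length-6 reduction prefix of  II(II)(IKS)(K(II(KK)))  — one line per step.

Answer: after 6 steps: S

Reduction:
  start: II(II)(IKS)(K(II(KK)))
  →1  I(II)(IKS)(K(II(KK)))
  →2  II(IKS)(K(II(KK)))
  →3  I(IKS)(K(II(KK)))
  →4  IKS(K(II(KK)))
  →5  KS(K(II(KK)))
  →6  S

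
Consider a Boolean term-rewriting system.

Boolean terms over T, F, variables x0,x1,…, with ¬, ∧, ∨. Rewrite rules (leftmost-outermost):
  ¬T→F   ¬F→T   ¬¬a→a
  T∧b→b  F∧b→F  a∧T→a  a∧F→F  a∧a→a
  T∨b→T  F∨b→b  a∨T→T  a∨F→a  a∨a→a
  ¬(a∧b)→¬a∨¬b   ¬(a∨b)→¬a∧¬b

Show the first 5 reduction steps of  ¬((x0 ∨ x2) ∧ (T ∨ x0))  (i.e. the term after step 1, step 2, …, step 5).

Answer: after 5 steps: (¬x0 ∧ ¬x2) ∨ F

Reduction:
  start: ¬((x0 ∨ x2) ∧ (T ∨ x0))
  →1  ¬(x0 ∨ x2) ∨ ¬(T ∨ x0)
  →2  (¬x0 ∧ ¬x2) ∨ ¬(T ∨ x0)
  →3  (¬x0 ∧ ¬x2) ∨ (¬T ∧ ¬x0)
  →4  (¬x0 ∧ ¬x2) ∨ (F ∧ ¬x0)
  →5  (¬x0 ∧ ¬x2) ∨ F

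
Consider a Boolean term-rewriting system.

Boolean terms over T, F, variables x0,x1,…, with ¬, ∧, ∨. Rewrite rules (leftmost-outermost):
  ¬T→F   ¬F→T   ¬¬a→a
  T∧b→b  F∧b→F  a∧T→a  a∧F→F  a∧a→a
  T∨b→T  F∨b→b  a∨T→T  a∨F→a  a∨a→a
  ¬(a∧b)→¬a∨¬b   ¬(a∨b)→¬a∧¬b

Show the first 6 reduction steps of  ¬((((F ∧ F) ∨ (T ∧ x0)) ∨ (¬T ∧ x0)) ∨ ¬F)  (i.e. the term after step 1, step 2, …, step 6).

Answer: after 6 steps: ((T ∧ ¬(T ∧ x0)) ∧ ¬(¬T ∧ x0)) ∧ ¬¬F

Working:
  start: ¬((((F ∧ F) ∨ (T ∧ x0)) ∨ (¬T ∧ x0)) ∨ ¬F)
  →1  ¬(((F ∧ F) ∨ (T ∧ x0)) ∨ (¬T ∧ x0)) ∧ ¬¬F
  →2  (¬((F ∧ F) ∨ (T ∧ x0)) ∧ ¬(¬T ∧ x0)) ∧ ¬¬F
  →3  ((¬(F ∧ F) ∧ ¬(T ∧ x0)) ∧ ¬(¬T ∧ x0)) ∧ ¬¬F
  →4  (((¬F ∨ ¬F) ∧ ¬(T ∧ x0)) ∧ ¬(¬T ∧ x0)) ∧ ¬¬F
  →5  ((¬F ∧ ¬(T ∧ x0)) ∧ ¬(¬T ∧ x0)) ∧ ¬¬F
  →6  ((T ∧ ¬(T ∧ x0)) ∧ ¬(¬T ∧ x0)) ∧ ¬¬F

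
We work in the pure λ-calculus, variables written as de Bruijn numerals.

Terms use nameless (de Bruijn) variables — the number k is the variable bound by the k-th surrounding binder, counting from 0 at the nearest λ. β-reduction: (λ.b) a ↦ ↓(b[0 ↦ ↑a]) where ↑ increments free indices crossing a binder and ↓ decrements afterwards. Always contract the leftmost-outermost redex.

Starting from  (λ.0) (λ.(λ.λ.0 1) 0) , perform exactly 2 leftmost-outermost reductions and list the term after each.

  start: (λ.0) (λ.(λ.λ.0 1) 0)
  →1  λ.(λ.λ.0 1) 0
  →2  λ.λ.0 1

Answer: after 2 steps: λ.λ.0 1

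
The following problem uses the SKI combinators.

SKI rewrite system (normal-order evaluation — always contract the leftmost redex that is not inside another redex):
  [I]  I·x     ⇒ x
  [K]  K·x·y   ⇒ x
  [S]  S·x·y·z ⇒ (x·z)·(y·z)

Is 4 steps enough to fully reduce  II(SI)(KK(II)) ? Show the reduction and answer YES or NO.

Answer: YES — reaches normal form SIK in 3 ≤ 4 steps

Working:
  start: II(SI)(KK(II))
  [1] I(SI)(KK(II))
  [2] SI(KK(II))
  [3] SIK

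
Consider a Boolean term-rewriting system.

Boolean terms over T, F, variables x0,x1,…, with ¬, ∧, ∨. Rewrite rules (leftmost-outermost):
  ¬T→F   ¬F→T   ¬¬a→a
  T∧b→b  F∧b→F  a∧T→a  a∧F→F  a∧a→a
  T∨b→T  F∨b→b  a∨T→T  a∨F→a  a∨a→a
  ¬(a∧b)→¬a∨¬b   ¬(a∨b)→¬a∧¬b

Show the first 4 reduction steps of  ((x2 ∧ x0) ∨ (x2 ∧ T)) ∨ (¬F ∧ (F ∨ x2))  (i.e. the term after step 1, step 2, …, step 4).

  start: ((x2 ∧ x0) ∨ (x2 ∧ T)) ∨ (¬F ∧ (F ∨ x2))
  step 1: ((x2 ∧ x0) ∨ x2) ∨ (¬F ∧ (F ∨ x2))
  step 2: ((x2 ∧ x0) ∨ x2) ∨ (T ∧ (F ∨ x2))
  step 3: ((x2 ∧ x0) ∨ x2) ∨ (F ∨ x2)
  step 4: ((x2 ∧ x0) ∨ x2) ∨ x2

Answer: after 4 steps: ((x2 ∧ x0) ∨ x2) ∨ x2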